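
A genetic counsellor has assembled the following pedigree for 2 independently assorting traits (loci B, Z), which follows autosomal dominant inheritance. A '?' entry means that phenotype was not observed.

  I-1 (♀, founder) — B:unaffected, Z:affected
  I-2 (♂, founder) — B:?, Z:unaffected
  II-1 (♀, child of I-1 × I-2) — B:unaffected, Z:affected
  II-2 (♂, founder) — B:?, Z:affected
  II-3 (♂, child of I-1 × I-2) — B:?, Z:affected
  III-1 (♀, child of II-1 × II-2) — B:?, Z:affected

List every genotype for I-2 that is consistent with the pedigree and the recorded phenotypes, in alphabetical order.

I-2 ∈ {Bb zz, bb zz}

B/I-1 un ·: bb
B/I-2 ? ·: bb|Bb
B/II-1 un I-1×I-2: bb
B/II-2 ? ·: bb|Bb|BB
B/II-3 ? I-1×I-2: bb|Bb
B/III-1 ? II-1×II-2: bb|Bb
⇒ B over [I-1,I-2,II-1,II-2,II-3,III-1]: 12 consistent
Z/I-1 aff ·: Zz|ZZ
Z/I-2 un ·: zz
Z/II-1 aff I-1×I-2: Zz
Z/II-2 aff ·: Zz|ZZ
Z/II-3 aff I-1×I-2: Zz
Z/III-1 aff II-1×II-2: Zz|ZZ
⇒ Z over [I-1,I-2,II-1,II-2,II-3,III-1]: 8 consistent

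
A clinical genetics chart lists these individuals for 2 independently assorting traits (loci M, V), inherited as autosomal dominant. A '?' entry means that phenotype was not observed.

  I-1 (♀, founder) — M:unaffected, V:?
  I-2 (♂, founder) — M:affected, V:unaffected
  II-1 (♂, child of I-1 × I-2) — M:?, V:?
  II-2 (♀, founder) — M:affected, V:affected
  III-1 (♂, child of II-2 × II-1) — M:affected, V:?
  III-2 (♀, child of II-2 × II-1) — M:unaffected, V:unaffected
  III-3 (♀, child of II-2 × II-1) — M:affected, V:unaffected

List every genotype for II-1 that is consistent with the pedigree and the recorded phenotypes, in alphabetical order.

II-1 ∈ {Mm Vv, Mm vv, mm Vv, mm vv}

M/I-1 un ·: mm
M/I-2 aff ·: Mm|MM
M/II-1 ? I-1×I-2: mm|Mm
M/II-2 aff ·: Mm
M/III-1 aff II-2×II-1: Mm|MM
M/III-2 un II-2×II-1: mm
M/III-3 aff II-2×II-1: Mm|MM
⇒ M over [I-1,I-2,II-1,II-2,III-1,III-2,III-3]: 9 consistent
V/I-1 ? ·: vv|Vv|VV
V/I-2 un ·: vv
V/II-1 ? I-1×I-2: vv|Vv
V/II-2 aff ·: Vv
V/III-1 ? II-2×II-1: vv|Vv|VV
V/III-2 un II-2×II-1: vv
V/III-3 un II-2×II-1: vv
⇒ V over [I-1,I-2,II-1,II-2,III-1,III-2,III-3]: 10 consistent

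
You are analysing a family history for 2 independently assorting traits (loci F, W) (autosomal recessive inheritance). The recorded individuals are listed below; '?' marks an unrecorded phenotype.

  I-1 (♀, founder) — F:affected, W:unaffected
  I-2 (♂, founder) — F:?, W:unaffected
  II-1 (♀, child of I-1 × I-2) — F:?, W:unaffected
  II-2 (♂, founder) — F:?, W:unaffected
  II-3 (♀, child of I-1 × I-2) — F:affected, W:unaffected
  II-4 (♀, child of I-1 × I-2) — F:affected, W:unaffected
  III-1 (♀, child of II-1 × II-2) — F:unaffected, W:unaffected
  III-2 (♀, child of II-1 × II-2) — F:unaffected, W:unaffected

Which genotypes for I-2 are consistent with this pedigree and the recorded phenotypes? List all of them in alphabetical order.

F/I-1 aff ·: ff
F/I-2 ? ·: Ff|ff
F/II-1 ? I-1×I-2: Ff|ff
F/II-2 ? ·: FF|Ff|ff
F/II-3 aff I-1×I-2: ff
F/II-4 aff I-1×I-2: ff
F/III-1 un II-1×II-2: FF|Ff
F/III-2 un II-1×II-2: FF|Ff
⇒ F over [I-1,I-2,II-1,II-2,II-3,II-4,III-1,III-2]: 13 consistent
W/I-1 un ·: WW|Ww
W/I-2 un ·: WW|Ww
W/II-1 un I-1×I-2: WW|Ww
W/II-2 un ·: WW|Ww
W/II-3 un I-1×I-2: WW|Ww
W/II-4 un I-1×I-2: WW|Ww
W/III-1 un II-1×II-2: WW|Ww
W/III-2 un II-1×II-2: WW|Ww
⇒ W over [I-1,I-2,II-1,II-2,II-3,II-4,III-1,III-2]: 161 consistent

I-2 ∈ {Ff WW, Ff Ww, ff WW, ff Ww}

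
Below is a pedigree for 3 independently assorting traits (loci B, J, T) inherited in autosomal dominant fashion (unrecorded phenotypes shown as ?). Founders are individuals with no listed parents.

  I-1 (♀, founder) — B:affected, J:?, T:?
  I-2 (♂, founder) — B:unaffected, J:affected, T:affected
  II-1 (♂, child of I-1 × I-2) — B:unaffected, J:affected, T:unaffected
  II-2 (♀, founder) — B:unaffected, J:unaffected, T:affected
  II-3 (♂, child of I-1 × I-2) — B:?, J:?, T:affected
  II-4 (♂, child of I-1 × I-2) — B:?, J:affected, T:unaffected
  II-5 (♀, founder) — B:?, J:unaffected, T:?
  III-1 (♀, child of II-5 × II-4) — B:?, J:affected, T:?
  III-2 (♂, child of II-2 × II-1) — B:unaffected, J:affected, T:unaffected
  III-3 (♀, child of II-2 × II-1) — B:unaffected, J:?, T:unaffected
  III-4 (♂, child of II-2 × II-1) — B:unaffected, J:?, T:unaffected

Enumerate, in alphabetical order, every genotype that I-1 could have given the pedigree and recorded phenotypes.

I-1 ∈ {Bb JJ Tt, Bb JJ tt, Bb Jj Tt, Bb Jj tt, Bb jj Tt, Bb jj tt}

B/I-1 aff ·: Bb
B/I-2 un ·: bb
B/II-1 un I-1×I-2: bb
B/II-2 un ·: bb
B/II-3 ? I-1×I-2: bb|Bb
B/II-4 ? I-1×I-2: bb|Bb
B/II-5 ? ·: bb|Bb|BB
B/III-1 ? II-5×II-4: bb|Bb|BB
B/III-2 un II-2×II-1: bb
B/III-3 un II-2×II-1: bb
B/III-4 un II-2×II-1: bb
⇒ B over [I-1,I-2,II-1,II-2,II-3,II-4,II-5,III-1,III-2,III-3,III-4]: 22 consistent
J/I-1 ? ·: jj|Jj|JJ
J/I-2 aff ·: Jj|JJ
J/II-1 aff I-1×I-2: Jj|JJ
J/II-2 un ·: jj
J/II-3 ? I-1×I-2: jj|Jj|JJ
J/II-4 aff I-1×I-2: Jj|JJ
J/II-5 un ·: jj
J/III-1 aff II-5×II-4: Jj
J/III-2 aff II-2×II-1: Jj
J/III-3 ? II-2×II-1: jj|Jj
J/III-4 ? II-2×II-1: jj|Jj
⇒ J over [I-1,I-2,II-1,II-2,II-3,II-4,II-5,III-1,III-2,III-3,III-4]: 83 consistent
T/I-1 ? ·: tt|Tt
T/I-2 aff ·: Tt
T/II-1 un I-1×I-2: tt
T/II-2 aff ·: Tt
T/II-3 aff I-1×I-2: Tt|TT
T/II-4 un I-1×I-2: tt
T/II-5 ? ·: tt|Tt|TT
T/III-1 ? II-5×II-4: tt|Tt
T/III-2 un II-2×II-1: tt
T/III-3 un II-2×II-1: tt
T/III-4 un II-2×II-1: tt
⇒ T over [I-1,I-2,II-1,II-2,II-3,II-4,II-5,III-1,III-2,III-3,III-4]: 12 consistent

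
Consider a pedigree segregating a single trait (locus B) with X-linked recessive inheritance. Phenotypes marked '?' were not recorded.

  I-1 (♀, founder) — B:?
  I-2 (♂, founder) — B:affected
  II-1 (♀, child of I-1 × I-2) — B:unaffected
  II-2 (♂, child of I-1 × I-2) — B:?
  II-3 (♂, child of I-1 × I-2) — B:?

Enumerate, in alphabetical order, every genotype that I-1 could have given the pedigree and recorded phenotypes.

I-1 ∈ {X^BX^B, X^BX^b}

B/I-1 ? ·: X^BX^B|X^BX^b
B/I-2 aff ·: X^bY
B/II-1 un I-1×I-2: X^BX^b
B/II-2 ? I-1×I-2: X^BY|X^bY
B/II-3 ? I-1×I-2: X^BY|X^bY
⇒ B over [I-1,I-2,II-1,II-2,II-3]: 5 consistent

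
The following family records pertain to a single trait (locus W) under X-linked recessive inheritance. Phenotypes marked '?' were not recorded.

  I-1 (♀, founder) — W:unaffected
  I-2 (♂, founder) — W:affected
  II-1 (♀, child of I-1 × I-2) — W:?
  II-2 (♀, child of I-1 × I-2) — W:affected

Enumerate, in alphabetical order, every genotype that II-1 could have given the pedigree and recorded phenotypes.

W/I-1 un ·: X^WX^w
W/I-2 aff ·: X^wY
W/II-1 ? I-1×I-2: X^WX^w|X^wX^w
W/II-2 aff I-1×I-2: X^wX^w
⇒ W over [I-1,I-2,II-1,II-2]: 2 consistent

II-1 ∈ {X^WX^w, X^wX^w}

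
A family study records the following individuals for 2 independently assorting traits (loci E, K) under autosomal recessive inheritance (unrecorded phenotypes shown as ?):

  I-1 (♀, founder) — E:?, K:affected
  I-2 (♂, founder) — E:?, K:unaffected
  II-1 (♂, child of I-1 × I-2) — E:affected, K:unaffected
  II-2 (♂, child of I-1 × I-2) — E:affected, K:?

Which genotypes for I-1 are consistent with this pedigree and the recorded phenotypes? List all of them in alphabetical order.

E/I-1 ? ·: Ee|ee
E/I-2 ? ·: Ee|ee
E/II-1 aff I-1×I-2: ee
E/II-2 aff I-1×I-2: ee
⇒ E over [I-1,I-2,II-1,II-2]: 4 consistent
K/I-1 aff ·: kk
K/I-2 un ·: KK|Kk
K/II-1 un I-1×I-2: Kk
K/II-2 ? I-1×I-2: Kk|kk
⇒ K over [I-1,I-2,II-1,II-2]: 3 consistent

I-1 ∈ {Ee kk, ee kk}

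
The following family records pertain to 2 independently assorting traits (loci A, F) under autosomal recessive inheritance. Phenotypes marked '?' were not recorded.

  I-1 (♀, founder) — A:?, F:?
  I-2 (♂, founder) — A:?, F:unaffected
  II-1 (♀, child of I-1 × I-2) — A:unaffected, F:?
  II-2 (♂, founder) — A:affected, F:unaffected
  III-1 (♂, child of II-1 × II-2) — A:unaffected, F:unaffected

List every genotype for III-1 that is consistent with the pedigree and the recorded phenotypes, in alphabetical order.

III-1 ∈ {Aa FF, Aa Ff}

A/I-1 ? ·: AA|Aa|aa
A/I-2 ? ·: AA|Aa|aa
A/II-1 un I-1×I-2: AA|Aa
A/II-2 aff ·: aa
A/III-1 un II-1×II-2: Aa
⇒ A over [I-1,I-2,II-1,II-2,III-1]: 11 consistent
F/I-1 ? ·: FF|Ff|ff
F/I-2 un ·: FF|Ff
F/II-1 ? I-1×I-2: FF|Ff|ff
F/II-2 un ·: FF|Ff
F/III-1 un II-1×II-2: FF|Ff
⇒ F over [I-1,I-2,II-1,II-2,III-1]: 36 consistent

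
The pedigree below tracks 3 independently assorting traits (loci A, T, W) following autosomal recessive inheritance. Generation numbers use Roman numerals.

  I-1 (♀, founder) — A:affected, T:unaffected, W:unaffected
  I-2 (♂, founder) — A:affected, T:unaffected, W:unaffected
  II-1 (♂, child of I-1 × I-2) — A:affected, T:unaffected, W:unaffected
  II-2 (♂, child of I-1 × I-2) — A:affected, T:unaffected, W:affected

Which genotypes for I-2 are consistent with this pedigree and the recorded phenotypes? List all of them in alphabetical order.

A/I-1 aff ·: aa
A/I-2 aff ·: aa
A/II-1 aff I-1×I-2: aa
A/II-2 aff I-1×I-2: aa
⇒ A over [I-1,I-2,II-1,II-2]: 1 consistent
T/I-1 un ·: TT|Tt
T/I-2 un ·: TT|Tt
T/II-1 un I-1×I-2: TT|Tt
T/II-2 un I-1×I-2: TT|Tt
⇒ T over [I-1,I-2,II-1,II-2]: 13 consistent
W/I-1 un ·: Ww
W/I-2 un ·: Ww
W/II-1 un I-1×I-2: WW|Ww
W/II-2 aff I-1×I-2: ww
⇒ W over [I-1,I-2,II-1,II-2]: 2 consistent

I-2 ∈ {aa TT Ww, aa Tt Ww}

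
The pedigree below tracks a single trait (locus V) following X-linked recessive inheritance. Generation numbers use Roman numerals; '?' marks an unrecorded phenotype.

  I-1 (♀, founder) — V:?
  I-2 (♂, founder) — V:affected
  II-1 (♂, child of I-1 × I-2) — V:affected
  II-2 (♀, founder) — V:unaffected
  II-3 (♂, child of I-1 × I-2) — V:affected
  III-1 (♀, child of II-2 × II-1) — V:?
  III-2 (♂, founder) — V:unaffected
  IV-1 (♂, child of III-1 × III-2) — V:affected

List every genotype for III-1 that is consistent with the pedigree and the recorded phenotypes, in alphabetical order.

V/I-1 ? ·: X^VX^v|X^vX^v
V/I-2 aff ·: X^vY
V/II-1 aff I-1×I-2: X^vY
V/II-2 un ·: X^VX^V|X^VX^v
V/II-3 aff I-1×I-2: X^vY
V/III-1 ? II-2×II-1: X^VX^v|X^vX^v
V/III-2 un ·: X^VY
V/IV-1 aff III-1×III-2: X^vY
⇒ V over [I-1,I-2,II-1,II-2,II-3,III-1,III-2,IV-1]: 6 consistent

III-1 ∈ {X^VX^v, X^vX^v}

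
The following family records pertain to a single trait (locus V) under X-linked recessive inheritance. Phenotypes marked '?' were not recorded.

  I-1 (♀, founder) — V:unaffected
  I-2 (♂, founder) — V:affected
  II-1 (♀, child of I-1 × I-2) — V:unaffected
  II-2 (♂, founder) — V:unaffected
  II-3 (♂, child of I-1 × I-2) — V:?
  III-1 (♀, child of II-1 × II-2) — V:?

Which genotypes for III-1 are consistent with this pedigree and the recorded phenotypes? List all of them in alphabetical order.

V/I-1 un ·: X^VX^V|X^VX^v
V/I-2 aff ·: X^vY
V/II-1 un I-1×I-2: X^VX^v
V/II-2 un ·: X^VY
V/II-3 ? I-1×I-2: X^VY|X^vY
V/III-1 ? II-1×II-2: X^VX^V|X^VX^v
⇒ V over [I-1,I-2,II-1,II-2,II-3,III-1]: 6 consistent

III-1 ∈ {X^VX^V, X^VX^v}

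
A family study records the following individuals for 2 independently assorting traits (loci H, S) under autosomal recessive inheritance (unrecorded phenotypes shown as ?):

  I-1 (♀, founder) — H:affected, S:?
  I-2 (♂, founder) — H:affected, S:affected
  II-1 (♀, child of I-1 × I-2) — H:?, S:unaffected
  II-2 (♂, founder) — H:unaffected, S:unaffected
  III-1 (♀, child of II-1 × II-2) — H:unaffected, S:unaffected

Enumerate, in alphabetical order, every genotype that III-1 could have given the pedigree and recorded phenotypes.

H/I-1 aff ·: hh
H/I-2 aff ·: hh
H/II-1 ? I-1×I-2: hh
H/II-2 un ·: HH|Hh
H/III-1 un II-1×II-2: Hh
⇒ H over [I-1,I-2,II-1,II-2,III-1]: 2 consistent
S/I-1 ? ·: SS|Ss
S/I-2 aff ·: ss
S/II-1 un I-1×I-2: Ss
S/II-2 un ·: SS|Ss
S/III-1 un II-1×II-2: SS|Ss
⇒ S over [I-1,I-2,II-1,II-2,III-1]: 8 consistent

III-1 ∈ {Hh SS, Hh Ss}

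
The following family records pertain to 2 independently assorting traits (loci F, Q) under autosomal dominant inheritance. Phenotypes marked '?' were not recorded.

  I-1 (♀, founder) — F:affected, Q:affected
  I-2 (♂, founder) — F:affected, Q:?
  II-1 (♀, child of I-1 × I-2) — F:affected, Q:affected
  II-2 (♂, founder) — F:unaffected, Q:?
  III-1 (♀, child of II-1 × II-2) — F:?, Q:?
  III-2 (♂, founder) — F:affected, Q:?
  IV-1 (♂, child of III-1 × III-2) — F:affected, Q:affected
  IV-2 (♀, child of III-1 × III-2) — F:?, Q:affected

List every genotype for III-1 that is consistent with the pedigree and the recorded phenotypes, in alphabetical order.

III-1 ∈ {Ff QQ, Ff Qq, Ff qq, ff QQ, ff Qq, ff qq}

F/I-1 aff ·: Ff|FF
F/I-2 aff ·: Ff|FF
F/II-1 aff I-1×I-2: Ff|FF
F/II-2 un ·: ff
F/III-1 ? II-1×II-2: ff|Ff
F/III-2 aff ·: Ff|FF
F/IV-1 aff III-1×III-2: Ff|FF
F/IV-2 ? III-1×III-2: ff|Ff|FF
⇒ F over [I-1,I-2,II-1,II-2,III-1,III-2,IV-1,IV-2]: 79 consistent
Q/I-1 aff ·: Qq|QQ
Q/I-2 ? ·: qq|Qq|QQ
Q/II-1 aff I-1×I-2: Qq|QQ
Q/II-2 ? ·: qq|Qq|QQ
Q/III-1 ? II-1×II-2: qq|Qq|QQ
Q/III-2 ? ·: qq|Qq|QQ
Q/IV-1 aff III-1×III-2: Qq|QQ
Q/IV-2 aff III-1×III-2: Qq|QQ
⇒ Q over [I-1,I-2,II-1,II-2,III-1,III-2,IV-1,IV-2]: 335 consistent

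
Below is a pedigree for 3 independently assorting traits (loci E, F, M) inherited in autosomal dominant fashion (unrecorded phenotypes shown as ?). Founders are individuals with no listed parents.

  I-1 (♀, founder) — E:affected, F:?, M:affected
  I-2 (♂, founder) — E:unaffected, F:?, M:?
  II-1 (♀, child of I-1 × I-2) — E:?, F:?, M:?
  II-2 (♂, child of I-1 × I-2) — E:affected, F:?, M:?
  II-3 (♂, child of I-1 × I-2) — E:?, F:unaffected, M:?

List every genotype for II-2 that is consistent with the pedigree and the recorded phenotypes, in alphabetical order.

II-2 ∈ {Ee FF MM, Ee FF Mm, Ee FF mm, Ee Ff MM, Ee Ff Mm, Ee Ff mm, Ee ff MM, Ee ff Mm, Ee ff mm}

E/I-1 aff ·: Ee|EE
E/I-2 un ·: ee
E/II-1 ? I-1×I-2: ee|Ee
E/II-2 aff I-1×I-2: Ee
E/II-3 ? I-1×I-2: ee|Ee
⇒ E over [I-1,I-2,II-1,II-2,II-3]: 5 consistent
F/I-1 ? ·: ff|Ff
F/I-2 ? ·: ff|Ff
F/II-1 ? I-1×I-2: ff|Ff|FF
F/II-2 ? I-1×I-2: ff|Ff|FF
F/II-3 un I-1×I-2: ff
⇒ F over [I-1,I-2,II-1,II-2,II-3]: 18 consistent
M/I-1 aff ·: Mm|MM
M/I-2 ? ·: mm|Mm|MM
M/II-1 ? I-1×I-2: mm|Mm|MM
M/II-2 ? I-1×I-2: mm|Mm|MM
M/II-3 ? I-1×I-2: mm|Mm|MM
⇒ M over [I-1,I-2,II-1,II-2,II-3]: 53 consistent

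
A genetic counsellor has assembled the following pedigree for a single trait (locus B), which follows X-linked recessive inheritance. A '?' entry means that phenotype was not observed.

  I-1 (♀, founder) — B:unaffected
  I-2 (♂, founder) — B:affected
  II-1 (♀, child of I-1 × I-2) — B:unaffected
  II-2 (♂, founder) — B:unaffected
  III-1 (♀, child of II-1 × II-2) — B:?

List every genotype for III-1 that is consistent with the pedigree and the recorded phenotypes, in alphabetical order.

B/I-1 un ·: X^BX^B|X^BX^b
B/I-2 aff ·: X^bY
B/II-1 un I-1×I-2: X^BX^b
B/II-2 un ·: X^BY
B/III-1 ? II-1×II-2: X^BX^B|X^BX^b
⇒ B over [I-1,I-2,II-1,II-2,III-1]: 4 consistent

III-1 ∈ {X^BX^B, X^BX^b}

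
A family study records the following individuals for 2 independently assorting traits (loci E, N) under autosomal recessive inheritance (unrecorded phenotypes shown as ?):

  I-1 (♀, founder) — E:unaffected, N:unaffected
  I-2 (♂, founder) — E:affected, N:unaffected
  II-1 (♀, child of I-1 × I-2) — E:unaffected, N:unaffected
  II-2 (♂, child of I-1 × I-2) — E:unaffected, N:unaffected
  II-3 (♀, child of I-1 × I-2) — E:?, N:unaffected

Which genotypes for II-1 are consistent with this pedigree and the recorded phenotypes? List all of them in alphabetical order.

II-1 ∈ {Ee NN, Ee Nn}

E/I-1 un ·: EE|Ee
E/I-2 aff ·: ee
E/II-1 un I-1×I-2: Ee
E/II-2 un I-1×I-2: Ee
E/II-3 ? I-1×I-2: Ee|ee
⇒ E over [I-1,I-2,II-1,II-2,II-3]: 3 consistent
N/I-1 un ·: NN|Nn
N/I-2 un ·: NN|Nn
N/II-1 un I-1×I-2: NN|Nn
N/II-2 un I-1×I-2: NN|Nn
N/II-3 un I-1×I-2: NN|Nn
⇒ N over [I-1,I-2,II-1,II-2,II-3]: 25 consistent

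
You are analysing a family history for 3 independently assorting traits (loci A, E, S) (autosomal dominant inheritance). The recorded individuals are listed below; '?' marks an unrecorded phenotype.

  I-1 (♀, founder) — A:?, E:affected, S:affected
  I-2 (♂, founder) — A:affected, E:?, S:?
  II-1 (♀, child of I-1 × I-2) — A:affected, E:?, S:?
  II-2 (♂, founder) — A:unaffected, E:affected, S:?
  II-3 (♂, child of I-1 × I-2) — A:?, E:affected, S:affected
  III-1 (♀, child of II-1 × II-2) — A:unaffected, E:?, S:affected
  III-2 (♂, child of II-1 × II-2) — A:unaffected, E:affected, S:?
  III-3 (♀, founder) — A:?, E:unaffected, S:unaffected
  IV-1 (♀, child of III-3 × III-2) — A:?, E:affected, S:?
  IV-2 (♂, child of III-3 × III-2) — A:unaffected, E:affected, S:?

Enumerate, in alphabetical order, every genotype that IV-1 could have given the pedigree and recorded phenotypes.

A/I-1 ? ·: aa|Aa|AA
A/I-2 aff ·: Aa|AA
A/II-1 aff I-1×I-2: Aa
A/II-2 un ·: aa
A/II-3 ? I-1×I-2: aa|Aa|AA
A/III-1 un II-1×II-2: aa
A/III-2 un II-1×II-2: aa
A/III-3 ? ·: aa|Aa
A/IV-1 ? III-3×III-2: aa|Aa
A/IV-2 un III-3×III-2: aa
⇒ A over [I-1,I-2,II-1,II-2,II-3,III-1,III-2,III-3,IV-1,IV-2]: 30 consistent
E/I-1 aff ·: Ee|EE
E/I-2 ? ·: ee|Ee|EE
E/II-1 ? I-1×I-2: ee|Ee|EE
E/II-2 aff ·: Ee|EE
E/II-3 aff I-1×I-2: Ee|EE
E/III-1 ? II-1×II-2: ee|Ee|EE
E/III-2 aff II-1×II-2: Ee|EE
E/III-3 un ·: ee
E/IV-1 aff III-3×III-2: Ee
E/IV-2 aff III-3×III-2: Ee
⇒ E over [I-1,I-2,II-1,II-2,II-3,III-1,III-2,III-3,IV-1,IV-2]: 124 consistent
S/I-1 aff ·: Ss|SS
S/I-2 ? ·: ss|Ss|SS
S/II-1 ? I-1×I-2: ss|Ss|SS
S/II-2 ? ·: ss|Ss|SS
S/II-3 aff I-1×I-2: Ss|SS
S/III-1 aff II-1×II-2: Ss|SS
S/III-2 ? II-1×II-2: ss|Ss|SS
S/III-3 un ·: ss
S/IV-1 ? III-3×III-2: ss|Ss
S/IV-2 ? III-3×III-2: ss|Ss
⇒ S over [I-1,I-2,II-1,II-2,II-3,III-1,III-2,III-3,IV-1,IV-2]: 348 consistent

IV-1 ∈ {Aa Ee Ss, Aa Ee ss, aa Ee Ss, aa Ee ss}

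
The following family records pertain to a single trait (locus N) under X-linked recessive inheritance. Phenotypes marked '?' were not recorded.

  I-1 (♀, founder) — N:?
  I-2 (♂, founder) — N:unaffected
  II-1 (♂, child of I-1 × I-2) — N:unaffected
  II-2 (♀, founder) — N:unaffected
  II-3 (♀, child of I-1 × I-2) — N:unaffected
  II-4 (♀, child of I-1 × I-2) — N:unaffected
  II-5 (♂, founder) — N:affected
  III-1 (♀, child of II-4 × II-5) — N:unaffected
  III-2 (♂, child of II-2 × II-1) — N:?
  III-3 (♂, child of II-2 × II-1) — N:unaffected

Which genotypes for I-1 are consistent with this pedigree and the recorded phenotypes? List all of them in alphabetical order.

N/I-1 ? ·: X^NX^N|X^NX^n
N/I-2 un ·: X^NY
N/II-1 un I-1×I-2: X^NY
N/II-2 un ·: X^NX^N|X^NX^n
N/II-3 un I-1×I-2: X^NX^N|X^NX^n
N/II-4 un I-1×I-2: X^NX^N|X^NX^n
N/II-5 aff ·: X^nY
N/III-1 un II-4×II-5: X^NX^n
N/III-2 ? II-2×II-1: X^NY|X^nY
N/III-3 un II-2×II-1: X^NY
⇒ N over [I-1,I-2,II-1,II-2,II-3,II-4,II-5,III-1,III-2,III-3]: 15 consistent

I-1 ∈ {X^NX^N, X^NX^n}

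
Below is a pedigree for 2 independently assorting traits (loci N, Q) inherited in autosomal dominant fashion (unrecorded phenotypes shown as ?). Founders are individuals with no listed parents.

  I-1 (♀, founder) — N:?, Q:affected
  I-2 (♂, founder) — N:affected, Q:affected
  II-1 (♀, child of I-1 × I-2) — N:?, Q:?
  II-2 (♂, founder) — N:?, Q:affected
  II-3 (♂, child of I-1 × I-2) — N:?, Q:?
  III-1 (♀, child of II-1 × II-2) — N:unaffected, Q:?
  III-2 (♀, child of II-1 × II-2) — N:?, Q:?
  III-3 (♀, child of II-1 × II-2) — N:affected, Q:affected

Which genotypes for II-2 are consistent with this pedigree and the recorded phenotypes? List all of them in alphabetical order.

N/I-1 ? ·: nn|Nn|NN
N/I-2 aff ·: Nn|NN
N/II-1 ? I-1×I-2: nn|Nn
N/II-2 ? ·: nn|Nn
N/II-3 ? I-1×I-2: nn|Nn|NN
N/III-1 un II-1×II-2: nn
N/III-2 ? II-1×II-2: nn|Nn|NN
N/III-3 aff II-1×II-2: Nn|NN
⇒ N over [I-1,I-2,II-1,II-2,II-3,III-1,III-2,III-3]: 90 consistent
Q/I-1 aff ·: Qq|QQ
Q/I-2 aff ·: Qq|QQ
Q/II-1 ? I-1×I-2: qq|Qq|QQ
Q/II-2 aff ·: Qq|QQ
Q/II-3 ? I-1×I-2: qq|Qq|QQ
Q/III-1 ? II-1×II-2: qq|Qq|QQ
Q/III-2 ? II-1×II-2: qq|Qq|QQ
Q/III-3 aff II-1×II-2: Qq|QQ
⇒ Q over [I-1,I-2,II-1,II-2,II-3,III-1,III-2,III-3]: 269 consistent

II-2 ∈ {Nn QQ, Nn Qq, nn QQ, nn Qq}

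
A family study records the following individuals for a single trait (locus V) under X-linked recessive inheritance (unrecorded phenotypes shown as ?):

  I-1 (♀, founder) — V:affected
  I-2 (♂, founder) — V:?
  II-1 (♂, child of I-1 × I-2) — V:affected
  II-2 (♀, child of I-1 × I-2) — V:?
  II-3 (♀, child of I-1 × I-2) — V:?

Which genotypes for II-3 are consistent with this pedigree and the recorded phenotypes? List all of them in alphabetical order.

II-3 ∈ {X^VX^v, X^vX^v}

V/I-1 aff ·: X^vX^v
V/I-2 ? ·: X^VY|X^vY
V/II-1 aff I-1×I-2: X^vY
V/II-2 ? I-1×I-2: X^VX^v|X^vX^v
V/II-3 ? I-1×I-2: X^VX^v|X^vX^v
⇒ V over [I-1,I-2,II-1,II-2,II-3]: 2 consistent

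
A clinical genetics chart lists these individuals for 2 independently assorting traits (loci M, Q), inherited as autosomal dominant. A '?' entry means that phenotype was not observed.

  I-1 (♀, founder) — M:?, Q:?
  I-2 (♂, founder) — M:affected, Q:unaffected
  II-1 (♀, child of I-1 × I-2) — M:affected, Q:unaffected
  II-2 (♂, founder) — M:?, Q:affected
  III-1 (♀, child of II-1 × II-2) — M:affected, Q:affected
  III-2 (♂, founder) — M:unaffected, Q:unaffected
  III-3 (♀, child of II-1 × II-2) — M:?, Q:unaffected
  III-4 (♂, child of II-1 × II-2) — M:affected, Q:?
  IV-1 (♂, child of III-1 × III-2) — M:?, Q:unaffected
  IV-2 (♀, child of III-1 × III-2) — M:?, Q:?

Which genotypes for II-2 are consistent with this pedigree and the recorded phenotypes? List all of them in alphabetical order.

II-2 ∈ {MM Qq, Mm Qq, mm Qq}

M/I-1 ? ·: mm|Mm|MM
M/I-2 aff ·: Mm|MM
M/II-1 aff I-1×I-2: Mm|MM
M/II-2 ? ·: mm|Mm|MM
M/III-1 aff II-1×II-2: Mm|MM
M/III-2 un ·: mm
M/III-3 ? II-1×II-2: mm|Mm|MM
M/III-4 aff II-1×II-2: Mm|MM
M/IV-1 ? III-1×III-2: mm|Mm
M/IV-2 ? III-1×III-2: mm|Mm
⇒ M over [I-1,I-2,II-1,II-2,III-1,III-2,III-3,III-4,IV-1,IV-2]: 390 consistent
Q/I-1 ? ·: qq|Qq
Q/I-2 un ·: qq
Q/II-1 un I-1×I-2: qq
Q/II-2 aff ·: Qq
Q/III-1 aff II-1×II-2: Qq
Q/III-2 un ·: qq
Q/III-3 un II-1×II-2: qq
Q/III-4 ? II-1×II-2: qq|Qq
Q/IV-1 un III-1×III-2: qq
Q/IV-2 ? III-1×III-2: qq|Qq
⇒ Q over [I-1,I-2,II-1,II-2,III-1,III-2,III-3,III-4,IV-1,IV-2]: 8 consistent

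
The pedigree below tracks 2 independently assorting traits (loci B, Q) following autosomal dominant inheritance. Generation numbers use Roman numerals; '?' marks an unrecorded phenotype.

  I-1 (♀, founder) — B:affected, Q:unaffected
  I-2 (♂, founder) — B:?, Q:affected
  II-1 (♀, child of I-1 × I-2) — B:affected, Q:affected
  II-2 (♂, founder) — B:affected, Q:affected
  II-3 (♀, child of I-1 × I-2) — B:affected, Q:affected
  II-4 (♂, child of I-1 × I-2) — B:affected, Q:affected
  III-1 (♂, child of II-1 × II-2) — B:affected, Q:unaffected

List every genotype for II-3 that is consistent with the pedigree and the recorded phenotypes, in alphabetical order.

II-3 ∈ {BB Qq, Bb Qq}

B/I-1 aff ·: Bb|BB
B/I-2 ? ·: bb|Bb|BB
B/II-1 aff I-1×I-2: Bb|BB
B/II-2 aff ·: Bb|BB
B/II-3 aff I-1×I-2: Bb|BB
B/II-4 aff I-1×I-2: Bb|BB
B/III-1 aff II-1×II-2: Bb|BB
⇒ B over [I-1,I-2,II-1,II-2,II-3,II-4,III-1]: 95 consistent
Q/I-1 un ·: qq
Q/I-2 aff ·: Qq|QQ
Q/II-1 aff I-1×I-2: Qq
Q/II-2 aff ·: Qq
Q/II-3 aff I-1×I-2: Qq
Q/II-4 aff I-1×I-2: Qq
Q/III-1 un II-1×II-2: qq
⇒ Q over [I-1,I-2,II-1,II-2,II-3,II-4,III-1]: 2 consistent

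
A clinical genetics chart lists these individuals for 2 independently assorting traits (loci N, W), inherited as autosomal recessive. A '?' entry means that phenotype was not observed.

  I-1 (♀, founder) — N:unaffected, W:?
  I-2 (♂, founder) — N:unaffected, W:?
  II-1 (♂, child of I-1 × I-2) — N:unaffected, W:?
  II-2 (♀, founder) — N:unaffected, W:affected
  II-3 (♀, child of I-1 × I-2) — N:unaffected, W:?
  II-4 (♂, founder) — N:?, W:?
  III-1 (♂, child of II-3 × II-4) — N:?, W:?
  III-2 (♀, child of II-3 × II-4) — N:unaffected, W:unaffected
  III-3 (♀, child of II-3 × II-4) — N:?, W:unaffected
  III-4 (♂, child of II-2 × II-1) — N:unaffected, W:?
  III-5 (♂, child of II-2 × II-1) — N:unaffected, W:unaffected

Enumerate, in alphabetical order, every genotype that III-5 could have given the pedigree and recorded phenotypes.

N/I-1 un ·: NN|Nn
N/I-2 un ·: NN|Nn
N/II-1 un I-1×I-2: NN|Nn
N/II-2 un ·: NN|Nn
N/II-3 un I-1×I-2: NN|Nn
N/II-4 ? ·: NN|Nn|nn
N/III-1 ? II-3×II-4: NN|Nn|nn
N/III-2 un II-3×II-4: NN|Nn
N/III-3 ? II-3×II-4: NN|Nn|nn
N/III-4 un II-2×II-1: NN|Nn
N/III-5 un II-2×II-1: NN|Nn
⇒ N over [I-1,I-2,II-1,II-2,II-3,II-4,III-1,III-2,III-3,III-4,III-5]: 1610 consistent
W/I-1 ? ·: WW|Ww|ww
W/I-2 ? ·: WW|Ww|ww
W/II-1 ? I-1×I-2: WW|Ww
W/II-2 aff ·: ww
W/II-3 ? I-1×I-2: WW|Ww|ww
W/II-4 ? ·: WW|Ww|ww
W/III-1 ? II-3×II-4: WW|Ww|ww
W/III-2 un II-3×II-4: WW|Ww
W/III-3 un II-3×II-4: WW|Ww
W/III-4 ? II-2×II-1: Ww|ww
W/III-5 un II-2×II-1: Ww
⇒ W over [I-1,I-2,II-1,II-2,II-3,II-4,III-1,III-2,III-3,III-4,III-5]: 495 consistent

III-5 ∈ {NN Ww, Nn Ww}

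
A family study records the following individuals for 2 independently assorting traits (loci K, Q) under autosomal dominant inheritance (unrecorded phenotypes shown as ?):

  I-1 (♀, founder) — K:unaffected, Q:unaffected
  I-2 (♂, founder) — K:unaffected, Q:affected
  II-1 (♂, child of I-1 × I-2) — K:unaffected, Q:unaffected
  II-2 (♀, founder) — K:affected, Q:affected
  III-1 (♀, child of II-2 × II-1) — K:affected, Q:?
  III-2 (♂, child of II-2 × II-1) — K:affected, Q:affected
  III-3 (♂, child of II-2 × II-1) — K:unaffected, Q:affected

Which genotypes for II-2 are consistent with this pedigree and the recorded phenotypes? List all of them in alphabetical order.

K/I-1 un ·: kk
K/I-2 un ·: kk
K/II-1 un I-1×I-2: kk
K/II-2 aff ·: Kk
K/III-1 aff II-2×II-1: Kk
K/III-2 aff II-2×II-1: Kk
K/III-3 un II-2×II-1: kk
⇒ K over [I-1,I-2,II-1,II-2,III-1,III-2,III-3]: 1 consistent
Q/I-1 un ·: qq
Q/I-2 aff ·: Qq
Q/II-1 un I-1×I-2: qq
Q/II-2 aff ·: Qq|QQ
Q/III-1 ? II-2×II-1: qq|Qq
Q/III-2 aff II-2×II-1: Qq
Q/III-3 aff II-2×II-1: Qq
⇒ Q over [I-1,I-2,II-1,II-2,III-1,III-2,III-3]: 3 consistent

II-2 ∈ {Kk QQ, Kk Qq}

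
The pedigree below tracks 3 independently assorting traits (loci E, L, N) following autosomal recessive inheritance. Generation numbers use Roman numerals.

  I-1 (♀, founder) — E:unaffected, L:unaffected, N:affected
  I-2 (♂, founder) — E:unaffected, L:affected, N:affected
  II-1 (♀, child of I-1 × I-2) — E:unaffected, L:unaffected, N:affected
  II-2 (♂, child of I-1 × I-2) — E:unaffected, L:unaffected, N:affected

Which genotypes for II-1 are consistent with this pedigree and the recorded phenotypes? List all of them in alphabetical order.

E/I-1 un ·: EE|Ee
E/I-2 un ·: EE|Ee
E/II-1 un I-1×I-2: EE|Ee
E/II-2 un I-1×I-2: EE|Ee
⇒ E over [I-1,I-2,II-1,II-2]: 13 consistent
L/I-1 un ·: LL|Ll
L/I-2 aff ·: ll
L/II-1 un I-1×I-2: Ll
L/II-2 un I-1×I-2: Ll
⇒ L over [I-1,I-2,II-1,II-2]: 2 consistent
N/I-1 aff ·: nn
N/I-2 aff ·: nn
N/II-1 aff I-1×I-2: nn
N/II-2 aff I-1×I-2: nn
⇒ N over [I-1,I-2,II-1,II-2]: 1 consistent

II-1 ∈ {EE Ll nn, Ee Ll nn}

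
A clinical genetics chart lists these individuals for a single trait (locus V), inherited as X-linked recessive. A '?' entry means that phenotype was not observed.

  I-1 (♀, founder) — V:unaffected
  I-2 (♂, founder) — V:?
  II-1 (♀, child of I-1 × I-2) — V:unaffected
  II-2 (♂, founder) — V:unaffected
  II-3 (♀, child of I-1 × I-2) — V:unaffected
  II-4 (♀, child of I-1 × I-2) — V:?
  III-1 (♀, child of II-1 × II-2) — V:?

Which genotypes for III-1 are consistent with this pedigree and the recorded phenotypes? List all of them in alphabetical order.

III-1 ∈ {X^VX^V, X^VX^v}

V/I-1 un ·: X^VX^V|X^VX^v
V/I-2 ? ·: X^VY|X^vY
V/II-1 un I-1×I-2: X^VX^V|X^VX^v
V/II-2 un ·: X^VY
V/II-3 un I-1×I-2: X^VX^V|X^VX^v
V/II-4 ? I-1×I-2: X^VX^V|X^VX^v|X^vX^v
V/III-1 ? II-1×II-2: X^VX^V|X^VX^v
⇒ V over [I-1,I-2,II-1,II-2,II-3,II-4,III-1]: 19 consistent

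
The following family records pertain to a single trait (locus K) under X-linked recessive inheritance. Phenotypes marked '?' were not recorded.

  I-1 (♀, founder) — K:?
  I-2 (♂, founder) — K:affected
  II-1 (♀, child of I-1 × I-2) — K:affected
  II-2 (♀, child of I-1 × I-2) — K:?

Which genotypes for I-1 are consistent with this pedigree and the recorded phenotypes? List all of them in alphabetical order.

K/I-1 ? ·: X^KX^k|X^kX^k
K/I-2 aff ·: X^kY
K/II-1 aff I-1×I-2: X^kX^k
K/II-2 ? I-1×I-2: X^KX^k|X^kX^k
⇒ K over [I-1,I-2,II-1,II-2]: 3 consistent

I-1 ∈ {X^KX^k, X^kX^k}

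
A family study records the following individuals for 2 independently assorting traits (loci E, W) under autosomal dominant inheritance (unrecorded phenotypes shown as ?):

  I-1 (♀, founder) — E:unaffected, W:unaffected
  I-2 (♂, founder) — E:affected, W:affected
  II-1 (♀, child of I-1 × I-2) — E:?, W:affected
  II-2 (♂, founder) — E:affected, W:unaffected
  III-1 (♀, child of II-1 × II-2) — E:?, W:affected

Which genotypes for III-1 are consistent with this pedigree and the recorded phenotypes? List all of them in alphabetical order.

E/I-1 un ·: ee
E/I-2 aff ·: Ee|EE
E/II-1 ? I-1×I-2: ee|Ee
E/II-2 aff ·: Ee|EE
E/III-1 ? II-1×II-2: ee|Ee|EE
⇒ E over [I-1,I-2,II-1,II-2,III-1]: 13 consistent
W/I-1 un ·: ww
W/I-2 aff ·: Ww|WW
W/II-1 aff I-1×I-2: Ww
W/II-2 un ·: ww
W/III-1 aff II-1×II-2: Ww
⇒ W over [I-1,I-2,II-1,II-2,III-1]: 2 consistent

III-1 ∈ {EE Ww, Ee Ww, ee Ww}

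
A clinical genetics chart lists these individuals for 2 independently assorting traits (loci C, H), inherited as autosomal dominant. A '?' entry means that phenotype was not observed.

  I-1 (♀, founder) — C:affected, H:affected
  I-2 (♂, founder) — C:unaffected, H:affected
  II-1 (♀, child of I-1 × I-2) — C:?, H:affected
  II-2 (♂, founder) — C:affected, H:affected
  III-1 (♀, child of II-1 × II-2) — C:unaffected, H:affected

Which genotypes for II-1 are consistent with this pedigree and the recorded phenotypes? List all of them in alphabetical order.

C/I-1 aff ·: Cc|CC
C/I-2 un ·: cc
C/II-1 ? I-1×I-2: cc|Cc
C/II-2 aff ·: Cc
C/III-1 un II-1×II-2: cc
⇒ C over [I-1,I-2,II-1,II-2,III-1]: 3 consistent
H/I-1 aff ·: Hh|HH
H/I-2 aff ·: Hh|HH
H/II-1 aff I-1×I-2: Hh|HH
H/II-2 aff ·: Hh|HH
H/III-1 aff II-1×II-2: Hh|HH
⇒ H over [I-1,I-2,II-1,II-2,III-1]: 24 consistent

II-1 ∈ {Cc HH, Cc Hh, cc HH, cc Hh}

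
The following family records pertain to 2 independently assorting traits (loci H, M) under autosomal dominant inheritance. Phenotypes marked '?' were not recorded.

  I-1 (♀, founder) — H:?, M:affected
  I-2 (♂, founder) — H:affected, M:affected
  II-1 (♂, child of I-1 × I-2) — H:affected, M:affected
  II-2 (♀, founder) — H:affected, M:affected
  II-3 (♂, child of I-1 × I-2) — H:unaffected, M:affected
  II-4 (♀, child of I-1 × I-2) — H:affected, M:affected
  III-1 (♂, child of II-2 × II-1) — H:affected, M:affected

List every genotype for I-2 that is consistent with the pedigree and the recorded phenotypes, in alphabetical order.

H/I-1 ? ·: hh|Hh
H/I-2 aff ·: Hh
H/II-1 aff I-1×I-2: Hh|HH
H/II-2 aff ·: Hh|HH
H/II-3 un I-1×I-2: hh
H/II-4 aff I-1×I-2: Hh|HH
H/III-1 aff II-2×II-1: Hh|HH
⇒ H over [I-1,I-2,II-1,II-2,II-3,II-4,III-1]: 18 consistent
M/I-1 aff ·: Mm|MM
M/I-2 aff ·: Mm|MM
M/II-1 aff I-1×I-2: Mm|MM
M/II-2 aff ·: Mm|MM
M/II-3 aff I-1×I-2: Mm|MM
M/II-4 aff I-1×I-2: Mm|MM
M/III-1 aff II-2×II-1: Mm|MM
⇒ M over [I-1,I-2,II-1,II-2,II-3,II-4,III-1]: 87 consistent

I-2 ∈ {Hh MM, Hh Mm}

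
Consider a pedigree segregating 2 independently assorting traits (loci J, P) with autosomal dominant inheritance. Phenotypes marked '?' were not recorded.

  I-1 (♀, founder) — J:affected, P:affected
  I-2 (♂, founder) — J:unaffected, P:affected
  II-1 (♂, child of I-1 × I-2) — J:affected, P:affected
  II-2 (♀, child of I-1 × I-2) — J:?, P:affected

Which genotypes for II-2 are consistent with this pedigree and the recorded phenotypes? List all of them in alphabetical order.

J/I-1 aff ·: Jj|JJ
J/I-2 un ·: jj
J/II-1 aff I-1×I-2: Jj
J/II-2 ? I-1×I-2: jj|Jj
⇒ J over [I-1,I-2,II-1,II-2]: 3 consistent
P/I-1 aff ·: Pp|PP
P/I-2 aff ·: Pp|PP
P/II-1 aff I-1×I-2: Pp|PP
P/II-2 aff I-1×I-2: Pp|PP
⇒ P over [I-1,I-2,II-1,II-2]: 13 consistent

II-2 ∈ {Jj PP, Jj Pp, jj PP, jj Pp}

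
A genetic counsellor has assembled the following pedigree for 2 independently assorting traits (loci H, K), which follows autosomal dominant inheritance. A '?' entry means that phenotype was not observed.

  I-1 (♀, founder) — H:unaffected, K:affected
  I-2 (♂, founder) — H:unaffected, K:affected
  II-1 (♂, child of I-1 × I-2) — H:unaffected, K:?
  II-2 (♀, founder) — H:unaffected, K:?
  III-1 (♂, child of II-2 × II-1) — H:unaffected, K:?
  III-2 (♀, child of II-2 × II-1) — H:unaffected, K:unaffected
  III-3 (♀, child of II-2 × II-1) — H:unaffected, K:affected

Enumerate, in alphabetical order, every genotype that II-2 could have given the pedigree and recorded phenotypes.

II-2 ∈ {hh Kk, hh kk}

H/I-1 un ·: hh
H/I-2 un ·: hh
H/II-1 un I-1×I-2: hh
H/II-2 un ·: hh
H/III-1 un II-2×II-1: hh
H/III-2 un II-2×II-1: hh
H/III-3 un II-2×II-1: hh
⇒ H over [I-1,I-2,II-1,II-2,III-1,III-2,III-3]: 1 consistent
K/I-1 aff ·: Kk|KK
K/I-2 aff ·: Kk|KK
K/II-1 ? I-1×I-2: kk|Kk
K/II-2 ? ·: kk|Kk
K/III-1 ? II-2×II-1: kk|Kk|KK
K/III-2 un II-2×II-1: kk
K/III-3 aff II-2×II-1: Kk|KK
⇒ K over [I-1,I-2,II-1,II-2,III-1,III-2,III-3]: 26 consistent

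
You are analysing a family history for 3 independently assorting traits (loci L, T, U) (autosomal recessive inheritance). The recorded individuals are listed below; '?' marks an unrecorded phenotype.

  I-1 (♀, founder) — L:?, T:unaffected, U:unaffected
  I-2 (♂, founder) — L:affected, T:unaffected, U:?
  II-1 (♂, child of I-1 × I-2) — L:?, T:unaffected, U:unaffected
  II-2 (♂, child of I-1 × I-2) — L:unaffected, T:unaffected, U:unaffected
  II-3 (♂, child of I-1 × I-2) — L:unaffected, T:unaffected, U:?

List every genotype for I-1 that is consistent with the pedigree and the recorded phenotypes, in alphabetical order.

I-1 ∈ {LL TT UU, LL TT Uu, LL Tt UU, LL Tt Uu, Ll TT UU, Ll TT Uu, Ll Tt UU, Ll Tt Uu}

L/I-1 ? ·: LL|Ll
L/I-2 aff ·: ll
L/II-1 ? I-1×I-2: Ll|ll
L/II-2 un I-1×I-2: Ll
L/II-3 un I-1×I-2: Ll
⇒ L over [I-1,I-2,II-1,II-2,II-3]: 3 consistent
T/I-1 un ·: TT|Tt
T/I-2 un ·: TT|Tt
T/II-1 un I-1×I-2: TT|Tt
T/II-2 un I-1×I-2: TT|Tt
T/II-3 un I-1×I-2: TT|Tt
⇒ T over [I-1,I-2,II-1,II-2,II-3]: 25 consistent
U/I-1 un ·: UU|Uu
U/I-2 ? ·: UU|Uu|uu
U/II-1 un I-1×I-2: UU|Uu
U/II-2 un I-1×I-2: UU|Uu
U/II-3 ? I-1×I-2: UU|Uu|uu
⇒ U over [I-1,I-2,II-1,II-2,II-3]: 32 consistent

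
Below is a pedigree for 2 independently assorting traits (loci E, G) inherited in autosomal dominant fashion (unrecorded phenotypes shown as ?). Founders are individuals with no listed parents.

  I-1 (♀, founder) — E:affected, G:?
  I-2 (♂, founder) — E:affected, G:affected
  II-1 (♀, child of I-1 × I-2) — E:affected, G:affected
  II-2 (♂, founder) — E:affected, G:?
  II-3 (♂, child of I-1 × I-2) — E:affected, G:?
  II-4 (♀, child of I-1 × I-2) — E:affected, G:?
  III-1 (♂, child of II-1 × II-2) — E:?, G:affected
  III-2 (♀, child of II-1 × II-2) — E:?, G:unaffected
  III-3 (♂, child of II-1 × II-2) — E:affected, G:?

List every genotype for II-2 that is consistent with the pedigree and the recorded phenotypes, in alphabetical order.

E/I-1 aff ·: Ee|EE
E/I-2 aff ·: Ee|EE
E/II-1 aff I-1×I-2: Ee|EE
E/II-2 aff ·: Ee|EE
E/II-3 aff I-1×I-2: Ee|EE
E/II-4 aff I-1×I-2: Ee|EE
E/III-1 ? II-1×II-2: ee|Ee|EE
E/III-2 ? II-1×II-2: ee|Ee|EE
E/III-3 aff II-1×II-2: Ee|EE
⇒ E over [I-1,I-2,II-1,II-2,II-3,II-4,III-1,III-2,III-3]: 429 consistent
G/I-1 ? ·: gg|Gg|GG
G/I-2 aff ·: Gg|GG
G/II-1 aff I-1×I-2: Gg
G/II-2 ? ·: gg|Gg
G/II-3 ? I-1×I-2: gg|Gg|GG
G/II-4 ? I-1×I-2: gg|Gg|GG
G/III-1 aff II-1×II-2: Gg|GG
G/III-2 un II-1×II-2: gg
G/III-3 ? II-1×II-2: gg|Gg|GG
⇒ G over [I-1,I-2,II-1,II-2,II-3,II-4,III-1,III-2,III-3]: 176 consistent

II-2 ∈ {EE Gg, EE gg, Ee Gg, Ee gg}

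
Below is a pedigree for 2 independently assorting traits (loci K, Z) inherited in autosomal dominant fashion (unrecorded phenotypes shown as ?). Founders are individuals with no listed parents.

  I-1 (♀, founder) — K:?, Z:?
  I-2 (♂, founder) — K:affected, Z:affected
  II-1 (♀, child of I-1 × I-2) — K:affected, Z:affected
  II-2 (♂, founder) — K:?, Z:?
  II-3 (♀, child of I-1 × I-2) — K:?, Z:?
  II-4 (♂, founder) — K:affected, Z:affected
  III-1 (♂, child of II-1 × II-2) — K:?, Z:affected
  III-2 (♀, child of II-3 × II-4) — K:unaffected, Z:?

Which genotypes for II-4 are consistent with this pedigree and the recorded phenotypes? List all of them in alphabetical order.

K/I-1 ? ·: kk|Kk|KK
K/I-2 aff ·: Kk|KK
K/II-1 aff I-1×I-2: Kk|KK
K/II-2 ? ·: kk|Kk|KK
K/II-3 ? I-1×I-2: kk|Kk
K/II-4 aff ·: Kk
K/III-1 ? II-1×II-2: kk|Kk|KK
K/III-2 un II-3×II-4: kk
⇒ K over [I-1,I-2,II-1,II-2,II-3,II-4,III-1,III-2]: 65 consistent
Z/I-1 ? ·: zz|Zz|ZZ
Z/I-2 aff ·: Zz|ZZ
Z/II-1 aff I-1×I-2: Zz|ZZ
Z/II-2 ? ·: zz|Zz|ZZ
Z/II-3 ? I-1×I-2: zz|Zz|ZZ
Z/II-4 aff ·: Zz|ZZ
Z/III-1 aff II-1×II-2: Zz|ZZ
Z/III-2 ? II-3×II-4: zz|Zz|ZZ
⇒ Z over [I-1,I-2,II-1,II-2,II-3,II-4,III-1,III-2]: 320 consistent

II-4 ∈ {Kk ZZ, Kk Zz}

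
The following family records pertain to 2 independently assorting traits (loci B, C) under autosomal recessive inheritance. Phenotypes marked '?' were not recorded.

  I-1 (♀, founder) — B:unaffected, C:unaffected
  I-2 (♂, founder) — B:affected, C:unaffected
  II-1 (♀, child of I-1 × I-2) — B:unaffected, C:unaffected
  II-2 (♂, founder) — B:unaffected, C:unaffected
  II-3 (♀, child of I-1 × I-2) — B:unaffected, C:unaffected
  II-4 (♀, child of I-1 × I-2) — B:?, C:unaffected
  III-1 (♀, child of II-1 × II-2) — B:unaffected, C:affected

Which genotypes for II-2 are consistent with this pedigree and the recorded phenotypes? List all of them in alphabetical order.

B/I-1 un ·: BB|Bb
B/I-2 aff ·: bb
B/II-1 un I-1×I-2: Bb
B/II-2 un ·: BB|Bb
B/II-3 un I-1×I-2: Bb
B/II-4 ? I-1×I-2: Bb|bb
B/III-1 un II-1×II-2: BB|Bb
⇒ B over [I-1,I-2,II-1,II-2,II-3,II-4,III-1]: 12 consistent
C/I-1 un ·: CC|Cc
C/I-2 un ·: CC|Cc
C/II-1 un I-1×I-2: Cc
C/II-2 un ·: Cc
C/II-3 un I-1×I-2: CC|Cc
C/II-4 un I-1×I-2: CC|Cc
C/III-1 aff II-1×II-2: cc
⇒ C over [I-1,I-2,II-1,II-2,II-3,II-4,III-1]: 12 consistent

II-2 ∈ {BB Cc, Bb Cc}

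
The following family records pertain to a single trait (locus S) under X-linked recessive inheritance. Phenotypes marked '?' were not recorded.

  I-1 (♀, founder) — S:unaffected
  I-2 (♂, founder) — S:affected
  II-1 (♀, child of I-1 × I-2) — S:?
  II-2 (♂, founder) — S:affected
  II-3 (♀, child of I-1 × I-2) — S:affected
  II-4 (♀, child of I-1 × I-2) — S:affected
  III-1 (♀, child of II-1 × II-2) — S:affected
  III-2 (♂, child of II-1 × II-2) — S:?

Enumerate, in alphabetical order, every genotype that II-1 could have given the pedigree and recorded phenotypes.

II-1 ∈ {X^SX^s, X^sX^s}

S/I-1 un ·: X^SX^s
S/I-2 aff ·: X^sY
S/II-1 ? I-1×I-2: X^SX^s|X^sX^s
S/II-2 aff ·: X^sY
S/II-3 aff I-1×I-2: X^sX^s
S/II-4 aff I-1×I-2: X^sX^s
S/III-1 aff II-1×II-2: X^sX^s
S/III-2 ? II-1×II-2: X^SY|X^sY
⇒ S over [I-1,I-2,II-1,II-2,II-3,II-4,III-1,III-2]: 3 consistent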